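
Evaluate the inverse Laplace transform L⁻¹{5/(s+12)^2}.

L⁻¹{n!/(s-a)^(n+1)} = t^n·e^(at) with n=1, a=-12. So L⁻¹{1/(s+12)^2} = t·e^(-12t), and L⁻¹{5/(s+12)^2} = (5/1)·t·e^(-12t) = 5·t·e^(-12t)

Final answer: 5·t·e^(-12t)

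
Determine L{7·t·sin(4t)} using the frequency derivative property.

L{sin(4t)} = 4/(s² + 16). By L{t·f(t)} = -F'(s): -d/ds[4/(s² + 16)] = -(4)·(-2s)/(s² + 16)² = 8s/(s² + 16)². Then L{7·t·sin(4t)} = 7·8s/(s² + 16)² = 56s/(s² + 16)²

Final answer: 56s/(s² + 16)²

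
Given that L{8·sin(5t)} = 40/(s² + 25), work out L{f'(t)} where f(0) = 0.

L{f'(t)} = s·F(s) - f(0) = s·40/(s² + 25) - 0 = 40s/(s² + 25)

Final answer: 40s/(s² + 25)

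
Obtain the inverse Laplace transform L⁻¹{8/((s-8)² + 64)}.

Using frequency shift, L⁻¹{8/((s-8)² + 64)} = e^(8t)·sin(8t)

Final answer: e^(8t)·sin(8t)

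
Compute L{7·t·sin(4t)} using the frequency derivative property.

L{sin(4t)} = 4/(s² + 16). By L{t·f(t)} = -F'(s): -d/ds[4/(s² + 16)] = -(4)·(-2s)/(s² + 16)² = 8s/(s² + 16)². Then L{7·t·sin(4t)} = 7·8s/(s² + 16)² = 56s/(s² + 16)²

Final answer: 56s/(s² + 16)²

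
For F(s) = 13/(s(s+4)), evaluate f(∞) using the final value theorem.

f(∞) = lim_{s→0} s·13/(s(s+4)) = lim_{s→0} 13/(s+4) = 13/4 = 13/4

Final answer: 13/4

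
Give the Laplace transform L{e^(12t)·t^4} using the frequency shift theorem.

L{e^(at)·t^n} = n!/(s-a)^(n+1), so L{e^(12t)·t^4} = 24/(s-12)^5

Final answer: 24/(s-12)^5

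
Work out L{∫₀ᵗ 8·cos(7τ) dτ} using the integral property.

L{∫₀ᵗ f(τ)dτ} = F(s)/s with F(s) = 8s/(s² + 49), so the result is (8s/(s² + 49))/s = 8/(s² + 49)

Final answer: 8/(s² + 49)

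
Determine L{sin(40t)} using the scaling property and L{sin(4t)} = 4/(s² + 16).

Using L{f(at)} = (1/a)F(s/a) with a=10: L{sin(40t)} = (1/10) · 4/((s/10)² + 16) = (1/10) · 4·100/(s² + 1600) = 40/(s² + 1600)

Final answer: 40/(s² + 1600)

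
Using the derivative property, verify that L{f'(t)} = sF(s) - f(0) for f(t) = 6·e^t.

f'(t) = 6e^t. Direct: L{f'(t)} = 6/(s-1). Property: s·6/(s-1) - 6 = (6s - 6(s-1))/(s-1) = 6/(s-1). ✓

Final answer: 6/(s-1)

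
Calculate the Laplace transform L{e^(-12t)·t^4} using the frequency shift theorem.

L{e^(at)·t^n} = n!/(s-a)^(n+1), so L{e^(-12t)·t^4} = 24/(s+12)^5

Final answer: 24/(s+12)^5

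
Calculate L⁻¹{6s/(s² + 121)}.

This is the form c·s/(s² + a²) with a = 11, c = 6. L⁻¹ = 6·cos(11t)

Final answer: 6·cos(11t)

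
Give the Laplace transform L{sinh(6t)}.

L{sinh(ωt)} = ω/(s² - ω²), so L{sinh(6t)} = 6/(s² - 36)

Final answer: 6/(s² - 36)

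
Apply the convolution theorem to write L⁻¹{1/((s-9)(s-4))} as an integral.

1/((s-9)(s-4)) = (1/(s-9))·(1/(s-4)) = L{e^(9t)}·L{e^(4t)}. So f(t) = e^(9t)*e^(4t) = ∫₀ᵗ e^(9τ)·e^(4(t-τ)) dτ

Final answer: ∫₀ᵗ e^(9τ)·e^(4(t-τ)) dτ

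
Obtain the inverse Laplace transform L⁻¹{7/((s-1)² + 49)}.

Using frequency shift, L⁻¹{7/((s-1)² + 49)} = e^t·sin(7t)

Final answer: e^t·sin(7t)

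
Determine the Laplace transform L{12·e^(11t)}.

L{e^(at)} = 1/(s-a), so L{e^(11t)} = 1/(s-11). Then L{12·e^(11t)} = 12/(s-11)

Final answer: 12/(s-11)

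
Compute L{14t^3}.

L{t^n} = n!/s^(n+1). So L{14t^3} = 14·3!/s^4 = 84/s^4

Final answer: 84/s^4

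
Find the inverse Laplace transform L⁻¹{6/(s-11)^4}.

L⁻¹{n!/(s-a)^(n+1)} = t^n·e^(at), so L⁻¹{6/(s-11)^4} = t^3·e^(11t)

Final answer: t^3·e^(11t)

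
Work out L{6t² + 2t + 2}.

L{6t² + 2t + 2} = 6·2/s³ + 2/s² + 2/s = 12/s³ + 2/s² + 2/s

Final answer: 12/s³ + 2/s² + 2/s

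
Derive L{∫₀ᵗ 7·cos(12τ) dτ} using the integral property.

L{∫₀ᵗ f(τ)dτ} = F(s)/s with F(s) = 7s/(s² + 144), so the result is (7s/(s² + 144))/s = 7/(s² + 144)

Final answer: 7/(s² + 144)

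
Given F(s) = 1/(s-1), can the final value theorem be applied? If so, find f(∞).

sF(s) = s/(s-1) has a pole at s = 1 in the right half-plane. Theorem does NOT apply (unstable system; f(t) = e^t grows without bound).

Final answer: Not applicable (unstable)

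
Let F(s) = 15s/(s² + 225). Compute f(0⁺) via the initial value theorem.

f(0⁺) = lim_{s→∞} s·15s/(s² + 225) = lim_{s→∞} 15s²/(s² + 225) = 15

Final answer: 15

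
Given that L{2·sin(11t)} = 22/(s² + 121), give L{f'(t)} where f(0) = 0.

L{f'(t)} = s·F(s) - f(0) = s·22/(s² + 121) - 0 = 22s/(s² + 121)

Final answer: 22s/(s² + 121)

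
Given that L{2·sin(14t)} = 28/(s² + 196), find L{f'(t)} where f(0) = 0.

L{f'(t)} = s·F(s) - f(0) = s·28/(s² + 196) - 0 = 28s/(s² + 196)

Final answer: 28s/(s² + 196)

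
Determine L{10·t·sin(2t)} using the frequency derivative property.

L{sin(2t)} = 2/(s² + 4). By L{t·f(t)} = -F'(s): -d/ds[2/(s² + 4)] = -(2)·(-2s)/(s² + 4)² = 4s/(s² + 4)². Then L{10·t·sin(2t)} = 10·4s/(s² + 4)² = 40s/(s² + 4)²

Final answer: 40s/(s² + 4)²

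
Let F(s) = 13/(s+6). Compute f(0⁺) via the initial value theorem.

f(0⁺) = lim_{s→∞} s·13/(s+6) = lim_{s→∞} 13s/(s+6) = 13

Final answer: 13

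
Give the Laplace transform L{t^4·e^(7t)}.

L{t^n·e^(at)} = n!/(s-a)^(n+1), so L{t^4·e^(7t)} = 24/(s-7)^5

Final answer: 24/(s-7)^5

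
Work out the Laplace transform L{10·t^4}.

L{t^n} = n!/s^(n+1), so L{t^4} = 24/s^5. Then L{10·t^4} = 10·24/s^5 = 240/s^5

Final answer: 240/s^5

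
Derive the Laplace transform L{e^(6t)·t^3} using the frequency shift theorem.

L{e^(at)·t^n} = n!/(s-a)^(n+1), so L{e^(6t)·t^3} = 6/(s-6)^4

Final answer: 6/(s-6)^4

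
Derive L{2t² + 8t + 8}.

L{2t² + 8t + 8} = 2·2/s³ + 8/s² + 8/s = 4/s³ + 8/s² + 8/s

Final answer: 4/s³ + 8/s² + 8/s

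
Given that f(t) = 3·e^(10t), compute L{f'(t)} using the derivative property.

f(0) = 3, F(s) = 3/(s-10). L{f'(t)} = s·F(s) - f(0) = 3s/(s-10) - 3 = (3s - 3(s-10))/(s-10) = 30/(s-10)

Final answer: 30/(s-10)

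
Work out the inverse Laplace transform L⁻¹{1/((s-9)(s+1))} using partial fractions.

Decompose: A/(s-9) + B/(s+1). A = 1/10, B = -1/10. f(t) = (e^(9t) - e^(-t))/10

Final answer: (e^(9t) - e^(-t))/10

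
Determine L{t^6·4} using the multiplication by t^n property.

L{4} = 4/s. d^1/ds^1[1/s] = -1/s². d^2/ds^2[1/s] = 2/s^3. d^3/ds^3[1/s] = -6/s^4. d^4/ds^4[1/s] = 24/s^5. d^5/ds^5[1/s] = -120/s^6. d^6/ds^6[1/s] = 720/s^7. So L{t^6} = (-1)^{6}·720/s^7 = 720/s^7. Then L{t^6·4} = 4·720/s^7 = 2880/s^7

Final answer: 2880/s^7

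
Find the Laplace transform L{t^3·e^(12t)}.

L{t^n·e^(at)} = n!/(s-a)^(n+1), so L{t^3·e^(12t)} = 6/(s-12)^4

Final answer: 6/(s-12)^4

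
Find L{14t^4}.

L{t^n} = n!/s^(n+1). So L{14t^4} = 14·4!/s^5 = 336/s^5

Final answer: 336/s^5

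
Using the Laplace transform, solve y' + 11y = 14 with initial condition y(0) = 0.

sY + 11Y = 14/s. Y = 14/(s(s+11)). Partial fractions: Y = 14/11/s - 14/11/(s+11)

Final answer: y(t) = 14/11(1 - e^(-11t))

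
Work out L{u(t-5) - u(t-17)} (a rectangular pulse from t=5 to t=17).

L{u(t-a)} = e^(-as)/s. L{u(t-5) - u(t-17)} = (e^(-5s) - e^(-17s))/s

Final answer: (e^(-5s) - e^(-17s))/s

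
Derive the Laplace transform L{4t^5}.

L{4t^5} = 4 · L{t^5} = 4 · 120/s^6 = 480/s^6

Final answer: 480/s^6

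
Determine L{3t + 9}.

L{3t + 9} = 3·L{t} + 9·L{1} = 3/s² + 9/s

Final answer: 3/s² + 9/s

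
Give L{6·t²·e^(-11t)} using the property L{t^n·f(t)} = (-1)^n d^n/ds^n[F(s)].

L{e^(-11t)} = 1/(s+11). d/ds[1/(s+11)] = -1/(s+11)². d²/ds²[1/(s+11)] = 2/(s+11)³. So L{t²·e^(-11t)} = (-1)² · 2/(s+11)³ = 2/(s+11)³. Then L{6·t²·e^(-11t)} = 6·2/(s+11)³ = 12/(s+11)³

Final answer: 12/(s+11)³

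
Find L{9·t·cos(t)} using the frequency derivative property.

L{cos(t)} = s/(s² + 1). Derivative: d/ds[s/(s² + 1)] = [(s² + 1) - s·2s]/(s² + 1)² = (1 - s²)/(s² + 1)². So L{t·cos(t)} = -F'(s) = (s² - 1)/(s² + 1)². Then L{9·t·cos(t)} = 9·(s² - 1)/(s² + 1)²

Final answer: 9·(s² - 1)/(s² + 1)²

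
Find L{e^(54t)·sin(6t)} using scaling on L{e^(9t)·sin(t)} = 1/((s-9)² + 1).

Scaling with a=6: L{e^(54t)·sin(6t)} = (1/6) · 1/((s/6-9)² + 1). Simplifying: 6/((s-54)² + 36)

Final answer: 6/((s-54)² + 36)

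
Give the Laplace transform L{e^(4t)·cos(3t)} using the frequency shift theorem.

Frequency shift: L{e^(at)f(t)} = F(s-a). L{e^(4t)·cos(3t)} = (s-4)/((s-4)² + 9)

Final answer: (s-4)/((s-4)² + 9)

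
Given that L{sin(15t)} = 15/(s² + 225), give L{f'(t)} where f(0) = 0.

L{f'(t)} = s·F(s) - f(0) = s·15/(s² + 225) - 0 = 15s/(s² + 225)

Final answer: 15s/(s² + 225)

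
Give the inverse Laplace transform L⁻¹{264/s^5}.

L⁻¹{n!/s^(n+1)} = t^n with n=4. So L⁻¹{24/s^5} = t^4, and L⁻¹{264/s^5} = (264/24)·t^4 = 11·t^4

Final answer: 11·t^4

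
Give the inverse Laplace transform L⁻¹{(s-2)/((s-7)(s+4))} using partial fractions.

Using partial fractions, f(t) = (5e^(7t) + 6e^(-4t))/11

Final answer: (5e^(7t) + 6e^(-4t))/11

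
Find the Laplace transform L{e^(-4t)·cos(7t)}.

L{e^(at)·cos(ωt)} = (s-a)/((s-a)² + ω²), so L{e^(-4t)·cos(7t)} = (s+4)/((s+4)² + 49)

Final answer: (s+4)/((s+4)² + 49)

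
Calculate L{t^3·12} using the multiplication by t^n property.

L{12} = 12/s. d^1/ds^1[1/s] = -1/s². d^2/ds^2[1/s] = 2/s^3. d^3/ds^3[1/s] = -6/s^4. So L{t^3} = (-1)^{3}·-6/s^4 = 6/s^4. Then L{t^3·12} = 12·6/s^4 = 72/s^4

Final answer: 72/s^4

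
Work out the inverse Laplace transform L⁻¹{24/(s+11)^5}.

L⁻¹{n!/(s-a)^(n+1)} = t^n·e^(at), so L⁻¹{24/(s+11)^5} = t^4·e^(-11t)

Final answer: t^4·e^(-11t)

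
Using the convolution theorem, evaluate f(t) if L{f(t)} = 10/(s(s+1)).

10/(s(s+1)) = (10/s)·(1/(s+1)) = L{10}·L{e^(-t)}. By convolution, f(t) = 10*e^(-t) = ∫₀ᵗ 10·e^(-τ) dτ = 10·(1 - e^(-t))/1

Final answer: 10·(1 - e^(-t))/1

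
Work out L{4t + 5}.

L{4t + 5} = 4·L{t} + 5·L{1} = 4/s² + 5/s

Final answer: 4/s² + 5/s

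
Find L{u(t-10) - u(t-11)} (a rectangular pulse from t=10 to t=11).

L{u(t-a)} = e^(-as)/s. L{u(t-10) - u(t-11)} = (e^(-10s) - e^(-11s))/s

Final answer: (e^(-10s) - e^(-11s))/s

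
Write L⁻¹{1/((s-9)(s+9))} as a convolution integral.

1/((s-9)(s+9)) = (1/(s-9))·(1/(s+9)) = L{e^(9t)}·L{e^(-9t)}. So f(t) = e^(9t)*e^(-9t) = ∫₀ᵗ e^(9τ)·e^(-9(t-τ)) dτ

Final answer: ∫₀ᵗ e^(9τ)·e^(-9(t-τ)) dτ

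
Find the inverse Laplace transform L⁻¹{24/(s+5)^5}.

L⁻¹{n!/(s-a)^(n+1)} = t^n·e^(at), so L⁻¹{24/(s+5)^5} = t^4·e^(-5t)

Final answer: t^4·e^(-5t)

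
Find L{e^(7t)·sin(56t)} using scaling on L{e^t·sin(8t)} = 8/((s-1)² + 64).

Scaling with a=7: L{e^(7t)·sin(56t)} = (1/7) · 8/((s/7-1)² + 64). Simplifying: 56/((s-7)² + 3136)

Final answer: 56/((s-7)² + 3136)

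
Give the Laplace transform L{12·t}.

L{t^n} = n!/s^(n+1), so L{t} = 1/s^2. Then L{12·t} = 12·1/s^2 = 12/s^2

Final answer: 12/s^2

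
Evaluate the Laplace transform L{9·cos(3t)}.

L{cos(ωt)} = s/(s² + ω²), so L{cos(3t)} = s/(s² + 9). Then L{9·cos(3t)} = 9·s/(s² + 9) = 9s/(s² + 9)

Final answer: 9s/(s² + 9)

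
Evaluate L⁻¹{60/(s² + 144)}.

This is the form c·a/(s² + a²) with a = 12, c = 5. L⁻¹ = 5·sin(12t)

Final answer: 5·sin(12t)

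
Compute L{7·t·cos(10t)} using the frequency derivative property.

L{cos(10t)} = s/(s² + 100). Derivative: d/ds[s/(s² + 100)] = [(s² + 100) - s·2s]/(s² + 100)² = (100 - s²)/(s² + 100)². So L{t·cos(10t)} = -F'(s) = (s² - 100)/(s² + 100)². Then L{7·t·cos(10t)} = 7·(s² - 100)/(s² + 100)²

Final answer: 7·(s² - 100)/(s² + 100)²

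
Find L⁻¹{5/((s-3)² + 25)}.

Form: b/((s-a)² + b²) → e^(at)sin(bt). With a=3, b=5

Final answer: e^(3t)·sin(5t)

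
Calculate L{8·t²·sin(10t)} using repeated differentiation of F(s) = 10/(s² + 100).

F(s) = 10/(s² + 100). F'(s) = -20s/(s² + 100)². F''(s) = -20(100 - 3s²)/(s² + 100)³ = (60s² - 2000)/(s² + 100)³. So L{t²·sin(10t)} = (-1)² F''(s) = (60s² - 2000)/(s² + 100)³. Then L{8·t²·sin(10t)} = 8·(60s² - 2000)/(s² + 100)³ = (480s² - 16000)/(s² + 100)³

Final answer: (480s² - 16000)/(s² + 100)³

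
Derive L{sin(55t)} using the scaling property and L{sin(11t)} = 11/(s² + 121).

Using L{f(at)} = (1/a)F(s/a) with a=5: L{sin(55t)} = (1/5) · 11/((s/5)² + 121) = (1/5) · 11·25/(s² + 3025) = 55/(s² + 3025)

Final answer: 55/(s² + 3025)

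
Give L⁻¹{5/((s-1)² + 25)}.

Form: b/((s-a)² + b²) → e^(at)sin(bt). With a=1, b=5

Final answer: e^t·sin(5t)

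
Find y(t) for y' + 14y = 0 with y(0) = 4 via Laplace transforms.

L{y'} + 14L{y} = 0. sY - 4 + 14Y = 0. Y(s+14) = 4. Y = 4/(s+14)

Final answer: y(t) = 4e^(-14t)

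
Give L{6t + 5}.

L{6t + 5} = 6·L{t} + 5·L{1} = 6/s² + 5/s

Final answer: 6/s² + 5/s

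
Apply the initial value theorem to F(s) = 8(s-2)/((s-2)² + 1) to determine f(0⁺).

f(0⁺) = lim_{s→∞} sF(s) = lim_{s→∞} 8s(s-2)/((s-2)² + 1) = 8

Final answer: 8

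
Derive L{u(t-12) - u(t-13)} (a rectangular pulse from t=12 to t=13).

L{u(t-a)} = e^(-as)/s. L{u(t-12) - u(t-13)} = (e^(-12s) - e^(-13s))/s

Final answer: (e^(-12s) - e^(-13s))/s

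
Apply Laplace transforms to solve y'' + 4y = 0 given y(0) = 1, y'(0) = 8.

L{y''} + 4L{y} = 0. s²Y - s - 8 + 4Y = 0. Y(s² + 4) = s + 8. Y = (s + 8)/(s² + 4). Inverting: y(t) = cos(2t) + 4sin(2t)

Final answer: y(t) = cos(2t) + 4sin(2t)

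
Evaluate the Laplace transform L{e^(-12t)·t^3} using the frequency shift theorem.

L{e^(at)·t^n} = n!/(s-a)^(n+1), so L{e^(-12t)·t^3} = 6/(s+12)^4

Final answer: 6/(s+12)^4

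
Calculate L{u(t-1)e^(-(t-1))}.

u(t-a)f(t-a) with f(t)=e^(-t). L{e^(-t)} = 1/(s+1). By time shift: e^(-s)/(s+1)

Final answer: e^(-s)/(s+1)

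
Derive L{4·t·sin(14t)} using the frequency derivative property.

L{sin(14t)} = 14/(s² + 196). By L{t·f(t)} = -F'(s): -d/ds[14/(s² + 196)] = -(14)·(-2s)/(s² + 196)² = 28s/(s² + 196)². Then L{4·t·sin(14t)} = 4·28s/(s² + 196)² = 112s/(s² + 196)²

Final answer: 112s/(s² + 196)²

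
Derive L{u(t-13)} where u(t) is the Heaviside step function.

L{u(t-a)} = e^(-as)/s. Here a=13, so L{u(t-13)} = e^(-13s)/s

Final answer: e^(-13s)/s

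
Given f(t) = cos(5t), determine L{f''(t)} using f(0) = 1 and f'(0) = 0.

F(s) = s/(s² + 25). L{f''(t)} = s²F(s) - sf(0) - f'(0) = s³/(s² + 25) - s = (s³ - s(s² + 25))/(s² + 25) = -25s/(s² + 25)

Final answer: -25s/(s² + 25)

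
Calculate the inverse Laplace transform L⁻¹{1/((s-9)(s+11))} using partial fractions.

Decompose: A/(s-9) + B/(s+11). A = 1/20, B = -1/20. f(t) = (e^(9t) - e^(-11t))/20

Final answer: (e^(9t) - e^(-11t))/20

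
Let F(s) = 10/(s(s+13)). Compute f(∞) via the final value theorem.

f(∞) = lim_{s→0} s·10/(s(s+13)) = lim_{s→0} 10/(s+13) = 10/13 = 10/13

Final answer: 10/13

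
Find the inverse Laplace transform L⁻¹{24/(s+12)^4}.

L⁻¹{n!/(s-a)^(n+1)} = t^n·e^(at) with n=3, a=-12. So L⁻¹{6/(s+12)^4} = t^3·e^(-12t), and L⁻¹{24/(s+12)^4} = (24/6)·t^3·e^(-12t) = 4·t^3·e^(-12t)

Final answer: 4·t^3·e^(-12t)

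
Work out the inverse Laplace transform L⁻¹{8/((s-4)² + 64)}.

Using frequency shift, L⁻¹{8/((s-4)² + 64)} = e^(4t)·sin(8t)

Final answer: e^(4t)·sin(8t)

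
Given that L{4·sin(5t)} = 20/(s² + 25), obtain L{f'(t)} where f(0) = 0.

L{f'(t)} = s·F(s) - f(0) = s·20/(s² + 25) - 0 = 20s/(s² + 25)

Final answer: 20s/(s² + 25)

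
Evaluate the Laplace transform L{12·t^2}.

L{t^n} = n!/s^(n+1), so L{t^2} = 2/s^3. Then L{12·t^2} = 12·2/s^3 = 24/s^3

Final answer: 24/s^3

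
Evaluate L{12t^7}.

L{t^n} = n!/s^(n+1). So L{12t^7} = 12·7!/s^8 = 60480/s^8

Final answer: 60480/s^8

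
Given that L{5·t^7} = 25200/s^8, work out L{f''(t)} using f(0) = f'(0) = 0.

L{f''(t)} = s²F(s) - sf(0) - f'(0) = s²·25200/s^8 - 0 - 0 = 25200/s^6

Final answer: 25200/s^6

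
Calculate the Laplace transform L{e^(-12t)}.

L{e^(at)} = 1/(s-a), so L{e^(-12t)} = 1/(s+12)

Final answer: 1/(s+12)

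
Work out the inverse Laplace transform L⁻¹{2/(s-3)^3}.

L⁻¹{n!/(s-a)^(n+1)} = t^n·e^(at), so L⁻¹{2/(s-3)^3} = t^2·e^(3t)

Final answer: t^2·e^(3t)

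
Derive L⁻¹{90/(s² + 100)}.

This is the form c·a/(s² + a²) with a = 10, c = 9. L⁻¹ = 9·sin(10t)

Final answer: 9·sin(10t)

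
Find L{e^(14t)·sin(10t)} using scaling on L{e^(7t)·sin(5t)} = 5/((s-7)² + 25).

Scaling with a=2: L{e^(14t)·sin(10t)} = (1/2) · 5/((s/2-7)² + 25). Simplifying: 10/((s-14)² + 100)

Final answer: 10/((s-14)² + 100)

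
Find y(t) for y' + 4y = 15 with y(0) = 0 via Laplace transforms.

sY + 4Y = 15/s. Y = 15/(s(s+4)). Partial fractions: Y = 15/4/s - 15/4/(s+4)

Final answer: y(t) = 15/4(1 - e^(-4t))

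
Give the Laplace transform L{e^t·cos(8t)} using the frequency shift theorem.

Frequency shift: L{e^(at)f(t)} = F(s-a). L{e^t·cos(8t)} = (s-1)/((s-1)² + 64)

Final answer: (s-1)/((s-1)² + 64)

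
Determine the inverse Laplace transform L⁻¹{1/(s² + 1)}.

L⁻¹{1/(s² + 1)} = sin(t)

Final answer: sin(t)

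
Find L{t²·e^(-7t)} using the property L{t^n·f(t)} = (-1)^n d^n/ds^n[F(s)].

L{e^(-7t)} = 1/(s+7). d/ds[1/(s+7)] = -1/(s+7)². d²/ds²[1/(s+7)] = 2/(s+7)³. So L{t²·e^(-7t)} = (-1)² · 2/(s+7)³ = 2/(s+7)³

Final answer: 2/(s+7)³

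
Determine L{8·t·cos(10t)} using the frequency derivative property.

L{cos(10t)} = s/(s² + 100). Derivative: d/ds[s/(s² + 100)] = [(s² + 100) - s·2s]/(s² + 100)² = (100 - s²)/(s² + 100)². So L{t·cos(10t)} = -F'(s) = (s² - 100)/(s² + 100)². Then L{8·t·cos(10t)} = 8·(s² - 100)/(s² + 100)²

Final answer: 8·(s² - 100)/(s² + 100)²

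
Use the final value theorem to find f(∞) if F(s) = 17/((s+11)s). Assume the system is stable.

f(∞) = lim_{s→0} sF(s) = lim_{s→0} 17/(s+11) = 17/11

Final answer: 17/11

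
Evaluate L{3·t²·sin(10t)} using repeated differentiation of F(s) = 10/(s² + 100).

F(s) = 10/(s² + 100). F'(s) = -20s/(s² + 100)². F''(s) = -20(100 - 3s²)/(s² + 100)³ = (60s² - 2000)/(s² + 100)³. So L{t²·sin(10t)} = (-1)² F''(s) = (60s² - 2000)/(s² + 100)³. Then L{3·t²·sin(10t)} = 3·(60s² - 2000)/(s² + 100)³ = (180s² - 6000)/(s² + 100)³

Final answer: (180s² - 6000)/(s² + 100)³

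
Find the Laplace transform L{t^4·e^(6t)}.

L{t^n·e^(at)} = n!/(s-a)^(n+1), so L{t^4·e^(6t)} = 24/(s-6)^5

Final answer: 24/(s-6)^5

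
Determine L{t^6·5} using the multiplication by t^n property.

L{5} = 5/s. d^1/ds^1[1/s] = -1/s². d^2/ds^2[1/s] = 2/s^3. d^3/ds^3[1/s] = -6/s^4. d^4/ds^4[1/s] = 24/s^5. d^5/ds^5[1/s] = -120/s^6. d^6/ds^6[1/s] = 720/s^7. So L{t^6} = (-1)^{6}·720/s^7 = 720/s^7. Then L{t^6·5} = 5·720/s^7 = 3600/s^7

Final answer: 3600/s^7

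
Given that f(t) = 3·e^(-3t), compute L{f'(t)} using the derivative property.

f(0) = 3, F(s) = 3/(s+3). L{f'(t)} = s·F(s) - f(0) = 3s/(s+3) - 3 = (3s - 3(s+3))/(s+3) = -9/(s+3)

Final answer: -9/(s+3)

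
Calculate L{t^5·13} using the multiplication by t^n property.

L{13} = 13/s. d^1/ds^1[1/s] = -1/s². d^2/ds^2[1/s] = 2/s^3. d^3/ds^3[1/s] = -6/s^4. d^4/ds^4[1/s] = 24/s^5. d^5/ds^5[1/s] = -120/s^6. So L{t^5} = (-1)^{5}·-120/s^6 = 120/s^6. Then L{t^5·13} = 13·120/s^6 = 1560/s^6

Final answer: 1560/s^6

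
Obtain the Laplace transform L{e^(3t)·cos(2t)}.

L{e^(at)·cos(ωt)} = (s-a)/((s-a)² + ω²), so L{e^(3t)·cos(2t)} = (s-3)/((s-3)² + 4)

Final answer: (s-3)/((s-3)² + 4)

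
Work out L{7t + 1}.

L{7t + 1} = 7·L{t} + L{1} = 7/s² + 1/s

Final answer: 7/s² + 1/s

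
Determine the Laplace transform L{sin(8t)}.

L{sin(ωt)} = ω/(s² + ω²), so L{sin(8t)} = 8/(s² + 64)

Final answer: 8/(s² + 64)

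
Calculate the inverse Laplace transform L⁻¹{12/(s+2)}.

L⁻¹{1/(s-a)} = e^(at), so L⁻¹{1/(s+2)} = e^(-2t), and L⁻¹{12/(s+2)} = 12·e^(-2t)

Final answer: 12·e^(-2t)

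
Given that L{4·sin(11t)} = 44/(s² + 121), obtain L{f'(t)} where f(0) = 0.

L{f'(t)} = s·F(s) - f(0) = s·44/(s² + 121) - 0 = 44s/(s² + 121)

Final answer: 44s/(s² + 121)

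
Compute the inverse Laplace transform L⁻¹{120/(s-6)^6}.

L⁻¹{n!/(s-a)^(n+1)} = t^n·e^(at), so L⁻¹{120/(s-6)^6} = t^5·e^(6t)

Final answer: t^5·e^(6t)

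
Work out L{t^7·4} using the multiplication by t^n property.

L{4} = 4/s. d^1/ds^1[1/s] = -1/s². d^2/ds^2[1/s] = 2/s^3. d^3/ds^3[1/s] = -6/s^4. d^4/ds^4[1/s] = 24/s^5. d^5/ds^5[1/s] = -120/s^6. d^6/ds^6[1/s] = 720/s^7. d^7/ds^7[1/s] = -5040/s^8. So L{t^7} = (-1)^{7}·-5040/s^8 = 5040/s^8. Then L{t^7·4} = 4·5040/s^8 = 20160/s^8

Final answer: 20160/s^8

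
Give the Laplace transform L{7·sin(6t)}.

L{sin(ωt)} = ω/(s² + ω²), so L{sin(6t)} = 6/(s² + 36). Then L{7·sin(6t)} = 7·6/(s² + 36) = 42/(s² + 36)

Final answer: 42/(s² + 36)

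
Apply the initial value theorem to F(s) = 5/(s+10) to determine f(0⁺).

f(0⁺) = lim_{s→∞} s·5/(s+10) = lim_{s→∞} 5s/(s+10) = 5

Final answer: 5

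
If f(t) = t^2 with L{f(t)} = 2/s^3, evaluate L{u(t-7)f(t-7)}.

Time shift theorem: L{u(t-a)f(t-a)} = e^(-as)F(s). Here a=7, F(s) = 2/s^3, so L{u(t-7)f(t-7)} = e^(-7s)·2/s^3

Final answer: e^(-7s)·2/s^3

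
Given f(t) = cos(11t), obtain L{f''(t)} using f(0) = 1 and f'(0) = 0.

F(s) = s/(s² + 121). L{f''(t)} = s²F(s) - sf(0) - f'(0) = s³/(s² + 121) - s = (s³ - s(s² + 121))/(s² + 121) = -121s/(s² + 121)

Final answer: -121s/(s² + 121)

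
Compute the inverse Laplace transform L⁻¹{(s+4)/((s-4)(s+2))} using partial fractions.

Using partial fractions, f(t) = (8e^(4t) - 2e^(-2t))/6

Final answer: (8e^(4t) - 2e^(-2t))/6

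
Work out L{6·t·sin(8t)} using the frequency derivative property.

L{sin(8t)} = 8/(s² + 64). By L{t·f(t)} = -F'(s): -d/ds[8/(s² + 64)] = -(8)·(-2s)/(s² + 64)² = 16s/(s² + 64)². Then L{6·t·sin(8t)} = 6·16s/(s² + 64)² = 96s/(s² + 64)²

Final answer: 96s/(s² + 64)²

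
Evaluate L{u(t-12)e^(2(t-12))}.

u(t-a)f(t-a) with f(t)=e^(2t). L{e^(2t)} = 1/(s-2). By time shift: e^(-12s)/(s-2)

Final answer: e^(-12s)/(s-2)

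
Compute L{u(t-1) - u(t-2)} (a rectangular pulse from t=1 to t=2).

L{u(t-a)} = e^(-as)/s. L{u(t-1) - u(t-2)} = (e^(-s) - e^(-2s))/s

Final answer: (e^(-s) - e^(-2s))/s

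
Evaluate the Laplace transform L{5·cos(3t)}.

L{cos(ωt)} = s/(s² + ω²), so L{cos(3t)} = s/(s² + 9). Then L{5·cos(3t)} = 5·s/(s² + 9) = 5s/(s² + 9)

Final answer: 5s/(s² + 9)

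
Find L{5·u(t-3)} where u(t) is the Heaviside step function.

L{u(t-a)} = e^(-as)/s. Here a=3, so L{u(t-3)} = e^(-3s)/s, and L{5·u(t-3)} = 5·e^(-3s)/s

Final answer: 5·e^(-3s)/s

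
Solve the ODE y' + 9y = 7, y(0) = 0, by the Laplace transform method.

sY + 9Y = 7/s. Y = 7/(s(s+9)). Partial fractions: Y = 7/9/s - 7/9/(s+9)

Final answer: y(t) = 7/9(1 - e^(-9t))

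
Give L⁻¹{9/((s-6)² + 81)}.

Form: b/((s-a)² + b²) → e^(at)sin(bt). With a=6, b=9

Final answer: e^(6t)·sin(9t)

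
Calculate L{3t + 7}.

L{3t + 7} = 3·L{t} + 7·L{1} = 3/s² + 7/s

Final answer: 3/s² + 7/s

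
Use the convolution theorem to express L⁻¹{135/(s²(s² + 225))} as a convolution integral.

135/(s²(s² + 225)) = (1/s²)·(135/(s² + 225)) = L{t}·L{9·sin(15t)}. So f(t) = t*(9·sin(15t)) = ∫₀ᵗ 9τ·sin(15(t-τ)) dτ

Final answer: ∫₀ᵗ 9τ·sin(15(t-τ)) dτ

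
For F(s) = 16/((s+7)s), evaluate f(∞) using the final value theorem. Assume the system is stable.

f(∞) = lim_{s→0} sF(s) = lim_{s→0} 16/(s+7) = 16/7

Final answer: 16/7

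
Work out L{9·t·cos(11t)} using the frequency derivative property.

L{cos(11t)} = s/(s² + 121). Derivative: d/ds[s/(s² + 121)] = [(s² + 121) - s·2s]/(s² + 121)² = (121 - s²)/(s² + 121)². So L{t·cos(11t)} = -F'(s) = (s² - 121)/(s² + 121)². Then L{9·t·cos(11t)} = 9·(s² - 121)/(s² + 121)²

Final answer: 9·(s² - 121)/(s² + 121)²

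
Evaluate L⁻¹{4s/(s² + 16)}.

This is the form c·s/(s² + a²) with a = 4, c = 4. L⁻¹ = 4·cos(4t)

Final answer: 4·cos(4t)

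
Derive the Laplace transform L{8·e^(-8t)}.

L{e^(at)} = 1/(s-a), so L{e^(-8t)} = 1/(s+8). Then L{8·e^(-8t)} = 8/(s+8)

Final answer: 8/(s+8)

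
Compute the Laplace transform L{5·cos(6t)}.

L{cos(ωt)} = s/(s² + ω²), so L{cos(6t)} = s/(s² + 36). Then L{5·cos(6t)} = 5·s/(s² + 36) = 5s/(s² + 36)

Final answer: 5s/(s² + 36)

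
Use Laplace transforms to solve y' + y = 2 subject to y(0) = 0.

sY + Y = 2/s. Y = 2/(s(s+1)). Partial fractions: Y = 2/s - 2/(s+1)

Final answer: y(t) = 2(1 - e^(-t))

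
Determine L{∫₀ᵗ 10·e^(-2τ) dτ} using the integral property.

L{∫₀ᵗ f(τ)dτ} = F(s)/s with F(s) = 10/(s+2), so L{∫₀ᵗ 10·e^(-2τ) dτ} = 10/(s(s+2))

Final answer: 10/(s(s+2))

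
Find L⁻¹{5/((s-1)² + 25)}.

Form: b/((s-a)² + b²) → e^(at)sin(bt). With a=1, b=5

Final answer: e^t·sin(5t)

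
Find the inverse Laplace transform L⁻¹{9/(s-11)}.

L⁻¹{1/(s-a)} = e^(at), so L⁻¹{1/(s-11)} = e^(11t), and L⁻¹{9/(s-11)} = 9·e^(11t)

Final answer: 9·e^(11t)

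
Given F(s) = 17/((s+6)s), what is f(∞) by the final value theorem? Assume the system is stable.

f(∞) = lim_{s→0} sF(s) = lim_{s→0} 17/(s+6) = 17/6

Final answer: 17/6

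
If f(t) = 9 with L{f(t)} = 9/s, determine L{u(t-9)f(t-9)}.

Time shift theorem: L{u(t-a)f(t-a)} = e^(-as)F(s). Here a=9, F(s) = 9/s, so L{u(t-9)f(t-9)} = e^(-9s)·9/s

Final answer: e^(-9s)·9/s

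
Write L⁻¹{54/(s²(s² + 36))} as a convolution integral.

54/(s²(s² + 36)) = (1/s²)·(54/(s² + 36)) = L{t}·L{9·sin(6t)}. So f(t) = t*(9·sin(6t)) = ∫₀ᵗ 9τ·sin(6(t-τ)) dτ

Final answer: ∫₀ᵗ 9τ·sin(6(t-τ)) dτ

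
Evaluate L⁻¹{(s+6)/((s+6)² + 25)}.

Using frequency shift: L⁻¹{(s-a)/((s-a)² + b²)} = e^(at)cos(bt). Here a=-6, b=5

Final answer: e^(-6t)·cos(5t)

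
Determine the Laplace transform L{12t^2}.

L{12t^2} = 12 · L{t^2} = 12 · 2/s^3 = 24/s^3

Final answer: 24/s^3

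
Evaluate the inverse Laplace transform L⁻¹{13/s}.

L⁻¹{c/s} = c, so L⁻¹{13/s} = 13

Final answer: 13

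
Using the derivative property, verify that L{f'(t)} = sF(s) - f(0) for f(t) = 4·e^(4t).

f'(t) = 16e^(4t). Direct: L{f'(t)} = 16/(s-4). Property: s·4/(s-4) - 4 = (4s - 4(s-4))/(s-4) = 16/(s-4). ✓

Final answer: 16/(s-4)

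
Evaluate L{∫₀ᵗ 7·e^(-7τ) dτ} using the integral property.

L{∫₀ᵗ f(τ)dτ} = F(s)/s with F(s) = 7/(s+7), so L{∫₀ᵗ 7·e^(-7τ) dτ} = 7/(s(s+7))

Final answer: 7/(s(s+7))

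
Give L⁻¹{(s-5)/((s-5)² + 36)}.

Using frequency shift: L⁻¹{(s-a)/((s-a)² + b²)} = e^(at)cos(bt). Here a=5, b=6

Final answer: e^(5t)·cos(6t)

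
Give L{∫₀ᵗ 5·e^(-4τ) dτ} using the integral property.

L{∫₀ᵗ f(τ)dτ} = F(s)/s with F(s) = 5/(s+4), so L{∫₀ᵗ 5·e^(-4τ) dτ} = 5/(s(s+4))

Final answer: 5/(s(s+4))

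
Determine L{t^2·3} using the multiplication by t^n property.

L{3} = 3/s. d^1/ds^1[1/s] = -1/s². d^2/ds^2[1/s] = 2/s^3. So L{t^2} = (-1)^{2}·2/s^3 = 2/s^3. Then L{t^2·3} = 3·2/s^3 = 6/s^3

Final answer: 6/s^3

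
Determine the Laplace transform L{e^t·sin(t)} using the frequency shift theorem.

Frequency shift: L{e^(at)f(t)} = F(s-a). L{e^t·sin(t)} = 1/((s-1)² + 1)

Final answer: 1/((s-1)² + 1)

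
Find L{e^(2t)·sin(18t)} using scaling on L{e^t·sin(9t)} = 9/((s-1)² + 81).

Scaling with a=2: L{e^(2t)·sin(18t)} = (1/2) · 9/((s/2-1)² + 81). Simplifying: 18/((s-2)² + 324)

Final answer: 18/((s-2)² + 324)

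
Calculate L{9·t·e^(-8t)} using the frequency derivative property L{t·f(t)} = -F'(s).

L{e^(-8t)} = 1/(s+8). By frequency derivative: L{t·e^(-8t)} = -d/ds[1/(s+8)] = -(-1)/(s+8)² = 1/(s+8)². Then L{9·t·e^(-8t)} = 9·1/(s+8)² = 9/(s+8)²

Final answer: 9/(s+8)²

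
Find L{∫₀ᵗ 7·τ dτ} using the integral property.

L{∫₀ᵗ f(τ)dτ} = F(s)/s with f(t) = 7t. F(s) = 7/s^2, so L{∫₀ᵗ 7·τ dτ} = (7/s^2)/s = 7/s^3. (Check: ∫₀ᵗ 7·τ dτ = 7t^2/2.)

Final answer: 7/s^3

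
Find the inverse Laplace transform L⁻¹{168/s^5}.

L⁻¹{n!/s^(n+1)} = t^n with n=4. So L⁻¹{24/s^5} = t^4, and L⁻¹{168/s^5} = (168/24)·t^4 = 7·t^4

Final answer: 7·t^4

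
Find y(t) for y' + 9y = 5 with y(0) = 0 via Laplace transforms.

sY + 9Y = 5/s. Y = 5/(s(s+9)). Partial fractions: Y = 5/9/s - 5/9/(s+9)

Final answer: y(t) = 5/9(1 - e^(-9t))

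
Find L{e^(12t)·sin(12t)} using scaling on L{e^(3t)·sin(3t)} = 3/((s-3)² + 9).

Scaling with a=4: L{e^(12t)·sin(12t)} = (1/4) · 3/((s/4-3)² + 9). Simplifying: 12/((s-12)² + 144)

Final answer: 12/((s-12)² + 144)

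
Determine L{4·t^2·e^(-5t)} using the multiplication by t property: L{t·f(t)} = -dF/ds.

Using L{t^n·e^(at)} = n!/(s-a)^(n+1), L{t^2·e^(-5t)} = 2/(s+5)^3, so L{4·t^2·e^(-5t)} = 4·2/(s+5)^3 = 8/(s+5)^3

Final answer: 8/(s+5)^3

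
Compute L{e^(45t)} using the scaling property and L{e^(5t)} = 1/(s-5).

Using L{f(at)} = (1/a)F(s/a) with a=9 and f(t) = e^(5t): L{e^(45t)} = (1/9) · 1/((s/9)-5) = (1/9) · 9/(s-45) = 1/(s-45)

Final answer: 1/(s-45)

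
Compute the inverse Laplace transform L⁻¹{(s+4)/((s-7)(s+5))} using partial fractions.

Using partial fractions, f(t) = (11e^(7t) + e^(-5t))/12

Final answer: (11e^(7t) + e^(-5t))/12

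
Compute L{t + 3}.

L{t + 3} = L{t} + 3·L{1} = 1/s² + 3/s

Final answer: 1/s² + 3/s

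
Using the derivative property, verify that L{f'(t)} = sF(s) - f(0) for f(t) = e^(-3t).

f'(t) = -3e^(-3t). Direct: L{f'(t)} = -3/(s+3). Property: s·1/(s+3) - 1 = (s - (s+3))/(s+3) = -3/(s+3). ✓

Final answer: -3/(s+3)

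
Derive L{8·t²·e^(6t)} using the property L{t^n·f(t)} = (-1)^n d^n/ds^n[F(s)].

L{e^(6t)} = 1/(s-6). d/ds[1/(s-6)] = -1/(s-6)². d²/ds²[1/(s-6)] = 2/(s-6)³. So L{t²·e^(6t)} = (-1)² · 2/(s-6)³ = 2/(s-6)³. Then L{8·t²·e^(6t)} = 8·2/(s-6)³ = 16/(s-6)³

Final answer: 16/(s-6)³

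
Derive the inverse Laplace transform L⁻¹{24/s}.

L⁻¹{c/s} = c, so L⁻¹{24/s} = 24

Final answer: 24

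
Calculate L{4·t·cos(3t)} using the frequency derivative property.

L{cos(3t)} = s/(s² + 9). Derivative: d/ds[s/(s² + 9)] = [(s² + 9) - s·2s]/(s² + 9)² = (9 - s²)/(s² + 9)². So L{t·cos(3t)} = -F'(s) = (s² - 9)/(s² + 9)². Then L{4·t·cos(3t)} = 4·(s² - 9)/(s² + 9)²

Final answer: 4·(s² - 9)/(s² + 9)²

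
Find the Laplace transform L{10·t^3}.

L{t^n} = n!/s^(n+1), so L{t^3} = 6/s^4. Then L{10·t^3} = 10·6/s^4 = 60/s^4

Final answer: 60/s^4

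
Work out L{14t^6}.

L{t^n} = n!/s^(n+1). So L{14t^6} = 14·6!/s^7 = 10080/s^7

Final answer: 10080/s^7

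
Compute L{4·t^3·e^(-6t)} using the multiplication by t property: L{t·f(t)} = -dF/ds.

Using L{t^n·e^(at)} = n!/(s-a)^(n+1), L{t^3·e^(-6t)} = 6/(s+6)^4, so L{4·t^3·e^(-6t)} = 4·6/(s+6)^4 = 24/(s+6)^4

Final answer: 24/(s+6)^4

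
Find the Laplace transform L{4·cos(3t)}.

L{cos(ωt)} = s/(s² + ω²), so L{cos(3t)} = s/(s² + 9). Then L{4·cos(3t)} = 4·s/(s² + 9) = 4s/(s² + 9)

Final answer: 4s/(s² + 9)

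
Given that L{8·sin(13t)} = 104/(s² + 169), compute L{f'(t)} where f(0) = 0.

L{f'(t)} = s·F(s) - f(0) = s·104/(s² + 169) - 0 = 104s/(s² + 169)

Final answer: 104s/(s² + 169)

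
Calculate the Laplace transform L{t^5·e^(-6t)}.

L{t^n·e^(at)} = n!/(s-a)^(n+1), so L{t^5·e^(-6t)} = 120/(s+6)^6

Final answer: 120/(s+6)^6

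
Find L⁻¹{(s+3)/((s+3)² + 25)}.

Using frequency shift: L⁻¹{(s-a)/((s-a)² + b²)} = e^(at)cos(bt). Here a=-3, b=5

Final answer: e^(-3t)·cos(5t)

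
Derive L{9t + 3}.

L{9t + 3} = 9·L{t} + 3·L{1} = 9/s² + 3/s

Final answer: 9/s² + 3/s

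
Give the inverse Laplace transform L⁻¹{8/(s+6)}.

L⁻¹{1/(s-a)} = e^(at), so L⁻¹{1/(s+6)} = e^(-6t), and L⁻¹{8/(s+6)} = 8·e^(-6t)

Final answer: 8·e^(-6t)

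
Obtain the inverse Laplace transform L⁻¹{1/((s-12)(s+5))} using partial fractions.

Decompose: A/(s-12) + B/(s+5). A = 1/17, B = -1/17. f(t) = (e^(12t) - e^(-5t))/17

Final answer: (e^(12t) - e^(-5t))/17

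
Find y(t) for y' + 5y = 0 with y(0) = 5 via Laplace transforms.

L{y'} + 5L{y} = 0. sY - 5 + 5Y = 0. Y(s+5) = 5. Y = 5/(s+5)

Final answer: y(t) = 5e^(-5t)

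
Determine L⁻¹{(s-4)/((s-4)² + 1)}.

Using frequency shift: L⁻¹{(s-a)/((s-a)² + b²)} = e^(at)cos(bt). Here a=4, b=1

Final answer: e^(4t)·cos(t)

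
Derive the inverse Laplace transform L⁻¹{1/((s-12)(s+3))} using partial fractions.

Decompose: A/(s-12) + B/(s+3). A = 1/15, B = -1/15. f(t) = (e^(12t) - e^(-3t))/15

Final answer: (e^(12t) - e^(-3t))/15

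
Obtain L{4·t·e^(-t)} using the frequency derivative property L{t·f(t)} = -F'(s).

L{e^(-t)} = 1/(s+1). By frequency derivative: L{t·e^(-t)} = -d/ds[1/(s+1)] = -(-1)/(s+1)² = 1/(s+1)². Then L{4·t·e^(-t)} = 4·1/(s+1)² = 4/(s+1)²

Final answer: 4/(s+1)²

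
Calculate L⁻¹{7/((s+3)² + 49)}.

Form: b/((s-a)² + b²) → e^(at)sin(bt). With a=-3, b=7

Final answer: e^(-3t)·sin(7t)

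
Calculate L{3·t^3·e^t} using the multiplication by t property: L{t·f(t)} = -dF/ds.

Using L{t^n·e^(at)} = n!/(s-a)^(n+1), L{t^3·e^t} = 6/(s-1)^4, so L{3·t^3·e^t} = 3·6/(s-1)^4 = 18/(s-1)^4

Final answer: 18/(s-1)^4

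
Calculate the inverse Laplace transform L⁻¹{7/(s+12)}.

L⁻¹{1/(s-a)} = e^(at), so L⁻¹{1/(s+12)} = e^(-12t), and L⁻¹{7/(s+12)} = 7·e^(-12t)

Final answer: 7·e^(-12t)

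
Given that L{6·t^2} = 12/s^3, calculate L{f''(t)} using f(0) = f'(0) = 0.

L{f''(t)} = s²F(s) - sf(0) - f'(0) = s²·12/s^3 - 0 - 0 = 12/s

Final answer: 12/s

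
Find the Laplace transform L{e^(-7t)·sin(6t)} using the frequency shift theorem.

Frequency shift: L{e^(at)f(t)} = F(s-a). L{e^(-7t)·sin(6t)} = 6/((s+7)² + 36)

Final answer: 6/((s+7)² + 36)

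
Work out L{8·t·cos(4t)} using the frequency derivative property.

L{cos(4t)} = s/(s² + 16). Derivative: d/ds[s/(s² + 16)] = [(s² + 16) - s·2s]/(s² + 16)² = (16 - s²)/(s² + 16)². So L{t·cos(4t)} = -F'(s) = (s² - 16)/(s² + 16)². Then L{8·t·cos(4t)} = 8·(s² - 16)/(s² + 16)²

Final answer: 8·(s² - 16)/(s² + 16)²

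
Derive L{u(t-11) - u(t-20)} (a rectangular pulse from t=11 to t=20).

L{u(t-a)} = e^(-as)/s. L{u(t-11) - u(t-20)} = (e^(-11s) - e^(-20s))/s

Final answer: (e^(-11s) - e^(-20s))/s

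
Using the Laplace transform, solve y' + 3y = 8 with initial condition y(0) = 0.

sY + 3Y = 8/s. Y = 8/(s(s+3)). Partial fractions: Y = 8/3/s - 8/3/(s+3)

Final answer: y(t) = 8/3(1 - e^(-3t))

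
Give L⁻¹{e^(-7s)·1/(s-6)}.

L⁻¹{1/(s-6)} = e^(6t). By the time shift theorem, L⁻¹{e^(-as)F(s)} = u(t-a)f(t-a) with a=7, so L⁻¹{e^(-7s)·1/(s-6)} = u(t-7)·e^(6(t-7))

Final answer: u(t-7)·e^(6(t-7))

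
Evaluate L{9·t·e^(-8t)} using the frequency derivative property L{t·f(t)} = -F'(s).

L{e^(-8t)} = 1/(s+8). By frequency derivative: L{t·e^(-8t)} = -d/ds[1/(s+8)] = -(-1)/(s+8)² = 1/(s+8)². Then L{9·t·e^(-8t)} = 9·1/(s+8)² = 9/(s+8)²

Final answer: 9/(s+8)²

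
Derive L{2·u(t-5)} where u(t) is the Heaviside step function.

L{u(t-a)} = e^(-as)/s. Here a=5, so L{u(t-5)} = e^(-5s)/s, and L{2·u(t-5)} = 2·e^(-5s)/s

Final answer: 2·e^(-5s)/s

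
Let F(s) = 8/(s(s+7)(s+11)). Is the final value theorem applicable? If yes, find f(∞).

Poles of sF(s) = 8/((s+7)(s+11)) are at s = -7 and s = -11, both in the left half-plane. Theorem applies. f(∞) = lim_{s→0} sF(s) = 8/(7·11) = 8/77

Final answer: 8/77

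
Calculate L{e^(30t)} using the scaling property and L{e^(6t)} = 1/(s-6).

Using L{f(at)} = (1/a)F(s/a) with a=5 and f(t) = e^(6t): L{e^(30t)} = (1/5) · 1/((s/5)-6) = (1/5) · 5/(s-30) = 1/(s-30)

Final answer: 1/(s-30)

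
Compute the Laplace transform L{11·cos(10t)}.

L{cos(ωt)} = s/(s² + ω²), so L{cos(10t)} = s/(s² + 100). Then L{11·cos(10t)} = 11·s/(s² + 100) = 11s/(s² + 100)

Final answer: 11s/(s² + 100)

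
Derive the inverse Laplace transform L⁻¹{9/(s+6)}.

L⁻¹{1/(s-a)} = e^(at), so L⁻¹{1/(s+6)} = e^(-6t), and L⁻¹{9/(s+6)} = 9·e^(-6t)

Final answer: 9·e^(-6t)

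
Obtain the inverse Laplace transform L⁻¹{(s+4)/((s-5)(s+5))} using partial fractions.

Using partial fractions, f(t) = (9e^(5t) + e^(-5t))/10

Final answer: (9e^(5t) + e^(-5t))/10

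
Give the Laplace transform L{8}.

L{8} = 8 · L{1} = 8/s

Final answer: 8/s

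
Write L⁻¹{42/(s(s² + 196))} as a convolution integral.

42/(s(s² + 196)) = (1/s)·(42/(s² + 196)) = L{1}·L{3·sin(14t)}. So f(t) = 1*(3·sin(14t)) = ∫₀ᵗ 3·sin(14τ) dτ

Final answer: ∫₀ᵗ 3·sin(14τ) dτ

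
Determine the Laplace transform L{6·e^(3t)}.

L{e^(at)} = 1/(s-a), so L{e^(3t)} = 1/(s-3). Then L{6·e^(3t)} = 6/(s-3)

Final answer: 6/(s-3)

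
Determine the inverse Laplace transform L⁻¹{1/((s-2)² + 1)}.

Using frequency shift, L⁻¹{1/((s-2)² + 1)} = e^(2t)·sin(t)

Final answer: e^(2t)·sin(t)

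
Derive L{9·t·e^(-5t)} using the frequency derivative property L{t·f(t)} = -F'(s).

L{e^(-5t)} = 1/(s+5). By frequency derivative: L{t·e^(-5t)} = -d/ds[1/(s+5)] = -(-1)/(s+5)² = 1/(s+5)². Then L{9·t·e^(-5t)} = 9·1/(s+5)² = 9/(s+5)²

Final answer: 9/(s+5)²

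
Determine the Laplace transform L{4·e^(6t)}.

L{e^(at)} = 1/(s-a), so L{e^(6t)} = 1/(s-6). Then L{4·e^(6t)} = 4/(s-6)

Final answer: 4/(s-6)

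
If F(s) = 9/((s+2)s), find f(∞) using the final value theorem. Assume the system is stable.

f(∞) = lim_{s→0} sF(s) = lim_{s→0} 9/(s+2) = 9/2

Final answer: 9/2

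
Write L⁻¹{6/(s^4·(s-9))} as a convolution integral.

6/(s^4·(s-9)) = (6/s^4)·(1/(s-9)) = L{t^3}·L{e^(9t)}. So f(t) = t^3*e^(9t) = ∫₀ᵗ τ^3·e^(9(t-τ)) dτ

Final answer: ∫₀ᵗ τ^3·e^(9(t-τ)) dτ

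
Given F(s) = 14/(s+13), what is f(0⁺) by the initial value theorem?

f(0⁺) = lim_{s→∞} s·14/(s+13) = lim_{s→∞} 14s/(s+13) = 14

Final answer: 14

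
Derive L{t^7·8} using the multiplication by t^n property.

L{8} = 8/s. d^1/ds^1[1/s] = -1/s². d^2/ds^2[1/s] = 2/s^3. d^3/ds^3[1/s] = -6/s^4. d^4/ds^4[1/s] = 24/s^5. d^5/ds^5[1/s] = -120/s^6. d^6/ds^6[1/s] = 720/s^7. d^7/ds^7[1/s] = -5040/s^8. So L{t^7} = (-1)^{7}·-5040/s^8 = 5040/s^8. Then L{t^7·8} = 8·5040/s^8 = 40320/s^8

Final answer: 40320/s^8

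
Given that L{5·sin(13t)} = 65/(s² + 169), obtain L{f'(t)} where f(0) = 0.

L{f'(t)} = s·F(s) - f(0) = s·65/(s² + 169) - 0 = 65s/(s² + 169)

Final answer: 65s/(s² + 169)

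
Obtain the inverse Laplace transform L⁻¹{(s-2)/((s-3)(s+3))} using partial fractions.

Using partial fractions, f(t) = (e^(3t) + 5e^(-3t))/6

Final answer: (e^(3t) + 5e^(-3t))/6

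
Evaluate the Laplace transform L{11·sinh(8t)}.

L{sinh(ωt)} = ω/(s² - ω²), so L{sinh(8t)} = 8/(s² - 64). Then L{11·sinh(8t)} = 11·8/(s² - 64) = 88/(s² - 64)

Final answer: 88/(s² - 64)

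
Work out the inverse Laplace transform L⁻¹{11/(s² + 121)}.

L⁻¹{11/(s² + 121)} = sin(11t)

Final answer: sin(11t)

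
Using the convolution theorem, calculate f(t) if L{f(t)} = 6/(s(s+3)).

6/(s(s+3)) = (6/s)·(1/(s+3)) = L{6}·L{e^(-3t)}. By convolution, f(t) = 6*e^(-3t) = ∫₀ᵗ 6·e^(-3τ) dτ = 6·(1 - e^(-3t))/3

Final answer: 6·(1 - e^(-3t))/3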